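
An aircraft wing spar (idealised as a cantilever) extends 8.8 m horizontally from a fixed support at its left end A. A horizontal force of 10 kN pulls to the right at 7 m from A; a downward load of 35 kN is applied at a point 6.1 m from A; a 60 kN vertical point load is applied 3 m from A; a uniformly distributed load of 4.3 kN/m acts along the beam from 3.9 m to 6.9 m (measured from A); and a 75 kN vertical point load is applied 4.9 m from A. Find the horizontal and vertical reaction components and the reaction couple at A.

A_x = -10.00 kN, A_y = 182.9 kN, M_A = 830.7 kN·m

Resultant of the distributed load: 4.3 × 3 = 12.9 kN at 5.4 m from A.
ΣF_x = 0: A_x + 10 = 0 → A_x = -10.00 kN.
ΣF_y = 0: A_y − 35 − 60 − 4.3·3 − 75 = 0 → A_y = 182.9 kN.
ΣM about A: M_A − 35·6.1 − 60·3 − (4.3·3)·5.4 − 75·4.9 = 0 → M_A = 830.7 kN·m.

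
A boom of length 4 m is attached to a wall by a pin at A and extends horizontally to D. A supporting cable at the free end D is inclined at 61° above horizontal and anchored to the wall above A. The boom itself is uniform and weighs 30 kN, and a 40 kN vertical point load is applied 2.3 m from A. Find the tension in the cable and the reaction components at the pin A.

T = 43.45 kN, A_x = 21.06 kN, A_y = 32.00 kN

ΣM about A: T·sin61°·4 − 30·2 − 40·2.3 = 0 → T = 152/(4·0.87462) = 43.4474 ≈ 43.45 kN.
ΣF_x = 0: A_x − T·cos61° = 0 → A_x = 43.4474 × 0.48481 = 21.06 kN.
ΣF_y = 0: A_y + T·sin61° − 30 − 40 = 0 → A_y = 70 − 43.4474 × 0.87462 = 32.00 kN.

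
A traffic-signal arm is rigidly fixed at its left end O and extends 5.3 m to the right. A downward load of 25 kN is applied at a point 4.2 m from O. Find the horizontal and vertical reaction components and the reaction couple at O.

ΣF_x = 0: O_x = 0.
ΣF_y = 0: O_y − 25 = 0 → O_y = 25.00 kN.
ΣM about O: M_O − 25·4.2 = 0 → M_O = 105.0 kN·m.

O_x = 0, O_y = 25.00 kN, M_O = 105.0 kN·m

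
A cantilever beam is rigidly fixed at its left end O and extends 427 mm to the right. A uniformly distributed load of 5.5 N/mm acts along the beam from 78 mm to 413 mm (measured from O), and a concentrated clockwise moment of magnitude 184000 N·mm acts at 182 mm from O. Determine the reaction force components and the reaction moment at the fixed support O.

Resultant of the distributed load: 5.5 × 335 = 1842.5 N at 245.5 mm from O.
ΣF_x = 0: O_x = 0.
ΣF_y = 0: O_y − 5.5·335 = 0 → O_y = 1842 N.
ΣM about O: M_O − (5.5·335)·245.5 − 184000 = 0 → M_O = 636300 N·mm.

O_x = 0, O_y = 1842 N, M_O = 636300 N·mm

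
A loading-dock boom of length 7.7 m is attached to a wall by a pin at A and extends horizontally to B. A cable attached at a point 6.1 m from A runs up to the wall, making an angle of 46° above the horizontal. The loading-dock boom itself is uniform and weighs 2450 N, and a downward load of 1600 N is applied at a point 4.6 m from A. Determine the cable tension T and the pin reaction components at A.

T = 3827 N, A_x = 2658 N, A_y = 1297 N

ΣM about A: T·sin46°·6.1 − 2450·3.85 − 1600·4.6 = 0 → T = 16792.5/(6.1·0.71934) = 3826.94 ≈ 3827 N.
ΣF_x = 0: A_x − T·cos46° = 0 → A_x = 3826.94 × 0.694658 = 2658 N.
ΣF_y = 0: A_y + T·sin46° − 2450 − 1600 = 0 → A_y = 4050 − 3826.94 × 0.71934 = 1297 N.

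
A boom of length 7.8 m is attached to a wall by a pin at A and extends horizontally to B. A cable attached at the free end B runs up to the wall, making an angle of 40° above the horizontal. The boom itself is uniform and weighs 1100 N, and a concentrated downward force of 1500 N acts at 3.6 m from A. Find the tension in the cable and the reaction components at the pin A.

ΣM about A: T·sin40°·7.8 − 1100·3.9 − 1500·3.6 = 0 → T = 9690/(7.8·0.642788) = 1932.69 ≈ 1933 N.
ΣF_x = 0: A_x − T·cos40° = 0 → A_x = 1932.69 × 0.766044 = 1481 N.
ΣF_y = 0: A_y + T·sin40° − 1100 − 1500 = 0 → A_y = 2600 − 1932.69 × 0.642788 = 1358 N.

T = 1933 N, A_x = 1481 N, A_y = 1358 N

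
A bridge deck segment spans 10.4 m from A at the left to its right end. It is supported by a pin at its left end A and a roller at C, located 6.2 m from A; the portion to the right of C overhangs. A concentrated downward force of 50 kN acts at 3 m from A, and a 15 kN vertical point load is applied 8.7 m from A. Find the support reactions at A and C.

ΣM about A: C_y·6.2 − 50·3 − 15·8.7 = 0 → C_y = 280.5/6.2 = 45.2419 ≈ 45.24 kN.
ΣF_y = 0: A_y + 45.2419 − 50 − 15 = 0 → A_y = 19.76 kN.
ΣF_x = 0: no horizontal applied forces, so A_x = 0.

A_x = 0, A_y = 19.76 kN, C_y = 45.24 kN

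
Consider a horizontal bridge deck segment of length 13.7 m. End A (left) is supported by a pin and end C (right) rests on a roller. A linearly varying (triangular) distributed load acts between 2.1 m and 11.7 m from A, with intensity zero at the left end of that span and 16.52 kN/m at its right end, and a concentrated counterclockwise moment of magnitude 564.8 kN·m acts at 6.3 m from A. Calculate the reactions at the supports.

A_x = 0, A_y = 71.32 kN, C_y = 7.972 kN

Resultant of the triangular load: ½ × 16.52 × 9.6 = 79.296 kN, acting at 8.5 m from A (one-third of the span from the peak).
ΣM about A: C_y·13.7 − (½·16.52·9.6)·8.5 + 564.8 = 0 → C_y = 109.216/13.7 = 7.97197 ≈ 7.972 kN.
ΣF_y = 0: A_y + 7.97197 − ½·16.52·9.6 = 0 → A_y = 71.32 kN.
ΣF_x = 0: no horizontal applied forces, so A_x = 0.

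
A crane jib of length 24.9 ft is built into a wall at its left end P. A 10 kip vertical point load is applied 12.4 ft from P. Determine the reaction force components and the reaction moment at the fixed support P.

ΣF_x = 0: P_x = 0.
ΣF_y = 0: P_y − 10 = 0 → P_y = 10.00 kip.
ΣM about P: M_P − 10·12.4 = 0 → M_P = 124.0 kip·ft.

P_x = 0, P_y = 10.00 kip, M_P = 124.0 kip·ft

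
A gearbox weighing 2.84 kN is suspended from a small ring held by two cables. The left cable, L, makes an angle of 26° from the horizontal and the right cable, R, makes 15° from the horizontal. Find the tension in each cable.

T_L = 4.181 kN, T_R = 3.891 kN

ΣF_x = 0: −T_L·cos26° + T_R·cos15° = 0 → T_R = 0.9305·T_L.
ΣF_y = 0: T_L·sin26° + T_R·sin15° = 2.84.
Substitute: T_L·(0.438371 + 0.9305·0.258819) = 2.84 → T_L = 4.18138 ≈ 4.181 kN.
Then T_R = 0.9305 × 4.18138 = 3.891 kN.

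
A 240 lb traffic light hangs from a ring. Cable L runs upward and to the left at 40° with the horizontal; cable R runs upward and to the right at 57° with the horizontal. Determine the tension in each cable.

ΣF_x = 0: −T_L·cos40° + T_R·cos57° = 0 → T_R = 1.40652·T_L.
ΣF_y = 0: T_L·sin40° + T_R·sin57° = 240.
Substitute: T_L·(0.642788 + 1.40652·0.838671) = 240 → T_L = 131.695 ≈ 131.7 lb.
Then T_R = 1.40652 × 131.695 = 185.2 lb.

T_L = 131.7 lb, T_R = 185.2 lb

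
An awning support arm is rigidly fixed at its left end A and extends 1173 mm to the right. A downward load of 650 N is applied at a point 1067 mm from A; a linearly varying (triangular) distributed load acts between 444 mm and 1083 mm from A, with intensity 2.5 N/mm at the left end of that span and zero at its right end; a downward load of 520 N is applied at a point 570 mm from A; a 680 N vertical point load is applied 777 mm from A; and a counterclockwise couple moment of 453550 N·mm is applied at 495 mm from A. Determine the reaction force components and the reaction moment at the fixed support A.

Resultant of the triangular load: ½ × 2.5 × 639 = 798.75 N, acting at 657 mm from A (one-third of the span from the peak).
ΣF_x = 0: A_x = 0.
ΣF_y = 0: A_y − 650 − ½·2.5·639 − 520 − 680 = 0 → A_y = 2649 N.
ΣM about A: M_A − 650·1067 − (½·2.5·639)·657 − 520·570 − 680·777 + 453550 = 0 → M_A = 1590000 N·mm.

A_x = 0, A_y = 2649 N, M_A = 1590000 N·mm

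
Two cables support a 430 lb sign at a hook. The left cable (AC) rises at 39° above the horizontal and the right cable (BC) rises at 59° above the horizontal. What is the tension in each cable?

ΣF_x = 0: −T_AC·cos39° + T_BC·cos59° = 0 → T_BC = 1.50891·T_AC.
ΣF_y = 0: T_AC·sin39° + T_BC·sin59° = 430.
Substitute: T_AC·(0.62932 + 1.50891·0.857167) = 430 → T_AC = 223.643 ≈ 223.6 lb.
Then T_BC = 1.50891 × 223.643 = 337.5 lb.

T_AC = 223.6 lb, T_BC = 337.5 lb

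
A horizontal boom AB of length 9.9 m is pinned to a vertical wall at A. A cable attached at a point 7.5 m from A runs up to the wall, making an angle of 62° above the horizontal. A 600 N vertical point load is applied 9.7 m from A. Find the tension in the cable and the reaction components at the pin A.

T = 878.9 N, A_x = 412.6 N, A_y = -176.0 N

ΣM about A: T·sin62°·7.5 − 600·9.7 = 0 → T = 5820/(7.5·0.882948) = 878.874 ≈ 878.9 N.
ΣF_x = 0: A_x − T·cos62° = 0 → A_x = 878.874 × 0.469472 = 412.6 N.
ΣF_y = 0: A_y + T·sin62° − 600 = 0 → A_y = 600 − 878.874 × 0.882948 = -176.0 N.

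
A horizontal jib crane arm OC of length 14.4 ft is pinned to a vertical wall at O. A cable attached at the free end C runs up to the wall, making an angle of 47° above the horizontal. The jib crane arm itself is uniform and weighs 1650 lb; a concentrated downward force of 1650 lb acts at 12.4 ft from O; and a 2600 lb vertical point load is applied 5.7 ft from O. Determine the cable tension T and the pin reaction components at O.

T = 4478 lb, O_x = 3054 lb, O_y = 2625 lb

ΣM about O: T·sin47°·14.4 − 1650·7.2 − 1650·12.4 − 2600·5.7 = 0 → T = 47160/(14.4·0.731354) = 4478 lb.
ΣF_x = 0: O_x − T·cos47° = 0 → O_x = 4478 × 0.681998 = 3054 lb.
ΣF_y = 0: O_y + T·sin47° − 1650 − 1650 − 2600 = 0 → O_y = 5900 − 4478 × 0.731354 = 2625 lb.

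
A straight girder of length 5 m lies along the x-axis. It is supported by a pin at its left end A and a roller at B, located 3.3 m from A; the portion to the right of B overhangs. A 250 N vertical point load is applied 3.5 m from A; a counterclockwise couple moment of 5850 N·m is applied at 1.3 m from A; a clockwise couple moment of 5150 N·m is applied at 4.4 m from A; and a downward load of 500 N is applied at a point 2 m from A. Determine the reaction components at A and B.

ΣM about A: B_y·3.3 − 250·3.5 + 5850 − 5150 − 500·2 = 0 → B_y = 1175/3.3 = 356.061 ≈ 356.1 N.
ΣF_y = 0: A_y + 356.061 − 250 − 500 = 0 → A_y = 393.9 N.
ΣF_x = 0: no horizontal applied forces, so A_x = 0.

A_x = 0, A_y = 393.9 N, B_y = 356.1 N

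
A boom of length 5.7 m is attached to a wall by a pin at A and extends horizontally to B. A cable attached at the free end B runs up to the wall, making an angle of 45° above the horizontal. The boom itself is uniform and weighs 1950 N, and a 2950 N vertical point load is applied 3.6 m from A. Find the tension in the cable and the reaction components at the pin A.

T = 4014 N, A_x = 2838 N, A_y = 2062 N

ΣM about A: T·sin45°·5.7 − 1950·2.85 − 2950·3.6 = 0 → T = 16177.5/(5.7·0.707107) = 4013.76 ≈ 4014 N.
ΣF_x = 0: A_x − T·cos45° = 0 → A_x = 4013.76 × 0.707107 = 2838 N.
ΣF_y = 0: A_y + T·sin45° − 1950 − 2950 = 0 → A_y = 4900 − 4013.76 × 0.707107 = 2062 N.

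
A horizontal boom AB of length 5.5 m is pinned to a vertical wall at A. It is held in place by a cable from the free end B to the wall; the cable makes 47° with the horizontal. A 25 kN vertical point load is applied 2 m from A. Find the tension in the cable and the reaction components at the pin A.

T = 12.43 kN, A_x = 8.477 kN, A_y = 15.91 kN

ΣM about A: T·sin47°·5.5 − 25·2 = 0 → T = 50/(5.5·0.731354) = 12.4302 ≈ 12.43 kN.
ΣF_x = 0: A_x − T·cos47° = 0 → A_x = 12.4302 × 0.681998 = 8.477 kN.
ΣF_y = 0: A_y + T·sin47° − 25 = 0 → A_y = 25 − 12.4302 × 0.731354 = 15.91 kN.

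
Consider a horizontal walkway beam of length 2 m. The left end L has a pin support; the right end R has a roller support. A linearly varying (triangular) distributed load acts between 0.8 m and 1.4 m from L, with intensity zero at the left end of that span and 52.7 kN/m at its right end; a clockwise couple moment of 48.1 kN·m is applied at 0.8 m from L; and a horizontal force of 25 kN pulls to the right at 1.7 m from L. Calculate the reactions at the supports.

L_x = -25.00 kN, L_y = -17.73 kN, R_y = 33.54 kN

Resultant of the triangular load: ½ × 52.7 × 0.6 = 15.81 kN, acting at 1.2 m from L (one-third of the span from the peak).
Moments about L: R_y·2 − (½·52.7·0.6)·1.2 − 48.1 = 0 → R_y = 67.072/2 = 33.536 ≈ 33.54 kN.
ΣF_y = 0: L_y + 33.536 − ½·52.7·0.6 = 0 → L_y = -17.73 kN.
ΣF_x = 0: L_x + 25 = 0 → L_x = -25.00 kN.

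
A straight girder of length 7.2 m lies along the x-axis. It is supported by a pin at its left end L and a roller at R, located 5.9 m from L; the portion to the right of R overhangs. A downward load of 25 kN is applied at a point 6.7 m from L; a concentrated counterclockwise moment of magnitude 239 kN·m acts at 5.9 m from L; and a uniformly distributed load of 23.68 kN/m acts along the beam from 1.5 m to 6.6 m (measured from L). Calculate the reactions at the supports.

Resultant of the distributed load: 23.68 × 5.1 = 120.768 kN at 4.05 m from L.
ΣM about L: R_y·5.9 − 25·6.7 + 239 − (23.68·5.1)·4.05 = 0 → R_y = 417.6104/5.9 = 70.7814 ≈ 70.78 kN.
ΣF_y = 0: L_y + 70.7814 − 25 − 23.68·5.1 = 0 → L_y = 74.99 kN.
ΣF_x = 0: no horizontal applied forces, so L_x = 0.

L_x = 0, L_y = 74.99 kN, R_y = 70.78 kN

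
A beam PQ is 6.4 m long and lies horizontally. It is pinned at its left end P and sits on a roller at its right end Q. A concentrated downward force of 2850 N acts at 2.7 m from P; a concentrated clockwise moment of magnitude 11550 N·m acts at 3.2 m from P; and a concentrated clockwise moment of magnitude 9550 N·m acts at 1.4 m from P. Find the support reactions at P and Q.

P_x = 0, P_y = -1649 N, Q_y = 4499 N

ΣM about P: Q_y·6.4 − 2850·2.7 − 11550 − 9550 = 0 → Q_y = 28795/6.4 = 4499.22 ≈ 4499 N.
ΣF_y = 0: P_y + 4499.22 − 2850 = 0 → P_y = -1649 N.
ΣF_x = 0: no horizontal applied forces, so P_x = 0.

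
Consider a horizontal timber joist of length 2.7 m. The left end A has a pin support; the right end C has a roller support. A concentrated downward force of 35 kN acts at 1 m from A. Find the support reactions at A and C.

Moments about A: C_y·2.7 − 35·1 = 0 → C_y = 35/2.7 = 12.963 ≈ 12.96 kN.
ΣF_y = 0: A_y + 12.963 − 35 = 0 → A_y = 22.04 kN.
ΣF_x = 0: no horizontal applied forces, so A_x = 0.

A_x = 0, A_y = 22.04 kN, C_y = 12.96 kN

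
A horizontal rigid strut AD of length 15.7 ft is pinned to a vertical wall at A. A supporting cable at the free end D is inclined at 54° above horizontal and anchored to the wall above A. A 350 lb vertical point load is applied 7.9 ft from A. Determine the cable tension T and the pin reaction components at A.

ΣM about A: T·sin54°·15.7 − 350·7.9 = 0 → T = 2765/(15.7·0.809017) = 217.69 ≈ 217.7 lb.
ΣF_x = 0: A_x − T·cos54° = 0 → A_x = 217.69 × 0.587785 = 128.0 lb.
ΣF_y = 0: A_y + T·sin54° − 350 = 0 → A_y = 350 − 217.69 × 0.809017 = 173.9 lb.

T = 217.7 lb, A_x = 128.0 lb, A_y = 173.9 lb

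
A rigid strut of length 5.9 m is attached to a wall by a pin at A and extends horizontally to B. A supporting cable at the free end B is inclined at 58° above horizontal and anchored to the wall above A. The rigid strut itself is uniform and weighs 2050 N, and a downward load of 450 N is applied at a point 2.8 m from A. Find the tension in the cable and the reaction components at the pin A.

T = 1460 N, A_x = 773.9 N, A_y = 1261 N

ΣM about A: T·sin58°·5.9 − 2050·2.95 − 450·2.8 = 0 → T = 7307.5/(5.9·0.848048) = 1460.48 ≈ 1460 N.
ΣF_x = 0: A_x − T·cos58° = 0 → A_x = 1460.48 × 0.529919 = 773.9 N.
ΣF_y = 0: A_y + T·sin58° − 2050 − 450 = 0 → A_y = 2500 − 1460.48 × 0.848048 = 1261 N.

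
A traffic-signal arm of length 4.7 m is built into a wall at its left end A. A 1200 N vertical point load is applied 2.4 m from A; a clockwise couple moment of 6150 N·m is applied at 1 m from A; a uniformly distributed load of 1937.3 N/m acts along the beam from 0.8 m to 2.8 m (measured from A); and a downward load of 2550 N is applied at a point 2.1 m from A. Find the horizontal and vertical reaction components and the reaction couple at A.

A_x = 0, A_y = 7625 N, M_A = 21360 N·m

Resultant of the distributed load: 1937.3 × 2 = 3874.6 N at 1.8 m from A.
ΣF_x = 0: A_x = 0.
ΣF_y = 0: A_y − 1200 − 1937.3·2 − 2550 = 0 → A_y = 7625 N.
ΣM about A: M_A − 1200·2.4 − 6150 − (1937.3·2)·1.8 − 2550·2.1 = 0 → M_A = 21360 N·m.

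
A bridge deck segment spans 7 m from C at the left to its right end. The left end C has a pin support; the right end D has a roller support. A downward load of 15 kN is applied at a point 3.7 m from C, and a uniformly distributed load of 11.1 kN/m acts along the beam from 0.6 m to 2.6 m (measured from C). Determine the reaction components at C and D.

C_x = 0, C_y = 24.20 kN, D_y = 13.00 kN

Resultant of the distributed load: 11.1 × 2 = 22.2 kN at 1.6 m from C.
ΣM about C: D_y·7 − 15·3.7 − (11.1·2)·1.6 = 0 → D_y = 91.02/7 = 13.0029 ≈ 13.00 kN.
ΣF_y = 0: C_y + 13.0029 − 15 − 11.1·2 = 0 → C_y = 24.20 kN.
ΣF_x = 0: no horizontal applied forces, so C_x = 0.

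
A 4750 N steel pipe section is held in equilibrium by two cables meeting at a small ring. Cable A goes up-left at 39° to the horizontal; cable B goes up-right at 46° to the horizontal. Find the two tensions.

T_A = 3312 N, T_B = 3706 N

ΣF_x = 0: −T_A·cos39° + T_B·cos46° = 0 → T_B = 1.11875·T_A.
ΣF_y = 0: T_A·sin39° + T_B·sin46° = 4750.
Substitute: T_A·(0.62932 + 1.11875·0.71934) = 4750 → T_A = 3312.22 ≈ 3312 N.
Then T_B = 1.11875 × 3312.22 = 3706 N.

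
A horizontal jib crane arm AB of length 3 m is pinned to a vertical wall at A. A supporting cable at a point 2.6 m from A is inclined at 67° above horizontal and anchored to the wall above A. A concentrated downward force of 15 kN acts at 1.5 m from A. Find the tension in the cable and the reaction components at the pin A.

ΣM about A: T·sin67°·2.6 − 15·1.5 = 0 → T = 22.5/(2.6·0.920505) = 9.40119 ≈ 9.401 kN.
ΣF_x = 0: A_x − T·cos67° = 0 → A_x = 9.40119 × 0.390731 = 3.673 kN.
ΣF_y = 0: A_y + T·sin67° − 15 = 0 → A_y = 15 − 9.40119 × 0.920505 = 6.346 kN.

T = 9.401 kN, A_x = 3.673 kN, A_y = 6.346 kN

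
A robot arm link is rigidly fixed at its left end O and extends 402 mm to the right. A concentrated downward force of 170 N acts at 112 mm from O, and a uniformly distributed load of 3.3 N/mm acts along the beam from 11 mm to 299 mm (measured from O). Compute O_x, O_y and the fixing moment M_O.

Resultant of the distributed load: 3.3 × 288 = 950.4 N at 155 mm from O.
ΣF_x = 0: O_x = 0.
ΣF_y = 0: O_y − 170 − 3.3·288 = 0 → O_y = 1120 N.
ΣM about O: M_O − 170·112 − (3.3·288)·155 = 0 → M_O = 166400 N·mm.

O_x = 0, O_y = 1120 N, M_O = 166400 N·mm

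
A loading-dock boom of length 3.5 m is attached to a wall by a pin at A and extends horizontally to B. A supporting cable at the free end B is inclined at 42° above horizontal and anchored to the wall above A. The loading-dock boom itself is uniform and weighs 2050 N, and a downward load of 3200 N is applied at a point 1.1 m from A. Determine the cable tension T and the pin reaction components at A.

ΣM about A: T·sin42°·3.5 − 2050·1.75 − 3200·1.1 = 0 → T = 7107.5/(3.5·0.669131) = 3034.85 ≈ 3035 N.
ΣF_x = 0: A_x − T·cos42° = 0 → A_x = 3034.85 × 0.743145 = 2255 N.
ΣF_y = 0: A_y + T·sin42° − 2050 − 3200 = 0 → A_y = 5250 − 3034.85 × 0.669131 = 3219 N.

T = 3035 N, A_x = 2255 N, A_y = 3219 N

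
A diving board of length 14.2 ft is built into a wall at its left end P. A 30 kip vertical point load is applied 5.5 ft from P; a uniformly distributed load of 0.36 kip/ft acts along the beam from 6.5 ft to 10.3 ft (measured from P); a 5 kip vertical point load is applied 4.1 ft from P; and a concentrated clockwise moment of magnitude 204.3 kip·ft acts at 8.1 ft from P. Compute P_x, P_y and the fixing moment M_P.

P_x = 0, P_y = 36.37 kip, M_P = 401.3 kip·ft

Resultant of the distributed load: 0.36 × 3.8 = 1.368 kip at 8.4 ft from P.
ΣF_x = 0: P_x = 0.
ΣF_y = 0: P_y − 30 − 0.36·3.8 − 5 = 0 → P_y = 36.37 kip.
ΣM about P: M_P − 30·5.5 − (0.36·3.8)·8.4 − 5·4.1 − 204.3 = 0 → M_P = 401.3 kip·ft.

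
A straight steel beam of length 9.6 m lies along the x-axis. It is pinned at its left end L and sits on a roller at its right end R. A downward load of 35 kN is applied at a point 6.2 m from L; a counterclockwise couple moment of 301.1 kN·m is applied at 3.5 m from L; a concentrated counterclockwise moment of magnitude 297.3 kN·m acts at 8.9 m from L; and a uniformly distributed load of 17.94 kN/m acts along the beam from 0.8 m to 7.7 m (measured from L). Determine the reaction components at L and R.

Resultant of the distributed load: 17.94 × 6.9 = 123.786 kN at 4.25 m from L.
Moments about L: R_y·9.6 − 35·6.2 + 301.1 + 297.3 − (17.94·6.9)·4.25 = 0 → R_y = 144.6905/9.6 = 15.0719 ≈ 15.07 kN.
ΣF_y = 0: L_y + 15.0719 − 35 − 17.94·6.9 = 0 → L_y = 143.7 kN.
ΣF_x = 0: no horizontal applied forces, so L_x = 0.

L_x = 0, L_y = 143.7 kN, R_y = 15.07 kN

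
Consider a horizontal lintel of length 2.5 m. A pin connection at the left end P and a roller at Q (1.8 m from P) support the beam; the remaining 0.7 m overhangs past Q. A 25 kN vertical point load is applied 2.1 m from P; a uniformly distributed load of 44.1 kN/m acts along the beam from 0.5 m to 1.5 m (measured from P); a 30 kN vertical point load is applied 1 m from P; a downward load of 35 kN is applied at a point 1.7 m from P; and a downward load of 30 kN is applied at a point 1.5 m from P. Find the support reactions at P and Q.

Resultant of the distributed load: 44.1 × 1 = 44.1 kN at 1 m from P.
ΣM about P: Q_y·1.8 − 25·2.1 − (44.1·1)·1 − 30·1 − 35·1.7 − 30·1.5 = 0 → Q_y = 231.1/1.8 = 128.389 ≈ 128.4 kN.
ΣF_y = 0: P_y + 128.389 − 25 − 44.1·1 − 30 − 35 − 30 = 0 → P_y = 35.71 kN.
ΣF_x = 0: no horizontal applied forces, so P_x = 0.

P_x = 0, P_y = 35.71 kN, Q_y = 128.4 kN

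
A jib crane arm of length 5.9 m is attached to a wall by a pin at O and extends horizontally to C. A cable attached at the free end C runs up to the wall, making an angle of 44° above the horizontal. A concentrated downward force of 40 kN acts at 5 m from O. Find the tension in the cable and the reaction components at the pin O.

T = 48.80 kN, O_x = 35.10 kN, O_y = 6.102 kN

ΣM about O: T·sin44°·5.9 − 40·5 = 0 → T = 200/(5.9·0.694658) = 48.7986 ≈ 48.80 kN.
ΣF_x = 0: O_x − T·cos44° = 0 → O_x = 48.7986 × 0.71934 = 35.10 kN.
ΣF_y = 0: O_y + T·sin44° − 40 = 0 → O_y = 40 − 48.7986 × 0.694658 = 6.102 kN.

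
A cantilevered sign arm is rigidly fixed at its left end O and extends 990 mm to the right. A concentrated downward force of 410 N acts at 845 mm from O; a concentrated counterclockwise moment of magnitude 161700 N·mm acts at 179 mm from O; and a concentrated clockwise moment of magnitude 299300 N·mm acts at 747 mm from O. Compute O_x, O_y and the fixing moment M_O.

O_x = 0, O_y = 410.0 N, M_O = 484000 N·mm

ΣF_x = 0: O_x = 0.
ΣF_y = 0: O_y − 410 = 0 → O_y = 410.0 N.
ΣM about O: M_O − 410·845 + 161700 − 299300 = 0 → M_O = 484000 N·mm.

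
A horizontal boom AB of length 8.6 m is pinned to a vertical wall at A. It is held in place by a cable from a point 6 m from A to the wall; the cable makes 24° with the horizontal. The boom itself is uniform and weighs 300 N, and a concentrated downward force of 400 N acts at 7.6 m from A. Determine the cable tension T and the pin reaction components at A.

T = 1774 N, A_x = 1621 N, A_y = -21.67 N

ΣM about A: T·sin24°·6 − 300·4.3 − 400·7.6 = 0 → T = 4330/(6·0.406737) = 1774.28 ≈ 1774 N.
ΣF_x = 0: A_x − T·cos24° = 0 → A_x = 1774.28 × 0.913545 = 1621 N.
ΣF_y = 0: A_y + T·sin24° − 300 − 400 = 0 → A_y = 700 − 1774.28 × 0.406737 = -21.67 N.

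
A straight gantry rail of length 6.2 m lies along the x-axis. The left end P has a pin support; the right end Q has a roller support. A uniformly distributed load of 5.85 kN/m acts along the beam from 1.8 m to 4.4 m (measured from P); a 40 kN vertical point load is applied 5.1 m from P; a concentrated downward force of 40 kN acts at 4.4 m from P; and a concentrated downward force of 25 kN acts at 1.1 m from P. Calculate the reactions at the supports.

Resultant of the distributed load: 5.85 × 2.6 = 15.21 kN at 3.1 m from P.
Taking moments about P: Q_y·6.2 − (5.85·2.6)·3.1 − 40·5.1 − 40·4.4 − 25·1.1 = 0 → Q_y = 454.651/6.2 = 73.3308 ≈ 73.33 kN.
ΣF_y = 0: P_y + 73.3308 − 5.85·2.6 − 40 − 40 − 25 = 0 → P_y = 46.88 kN.
ΣF_x = 0: no horizontal applied forces, so P_x = 0.

P_x = 0, P_y = 46.88 kN, Q_y = 73.33 kN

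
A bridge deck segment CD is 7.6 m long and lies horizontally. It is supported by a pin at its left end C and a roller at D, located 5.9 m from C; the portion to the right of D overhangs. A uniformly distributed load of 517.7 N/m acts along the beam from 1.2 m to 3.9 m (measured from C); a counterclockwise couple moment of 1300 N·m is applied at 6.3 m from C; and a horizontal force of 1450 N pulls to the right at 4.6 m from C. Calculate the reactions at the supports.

C_x = -1450 N, C_y = 1014 N, D_y = 383.8 N

Resultant of the distributed load: 517.7 × 2.7 = 1397.79 N at 2.55 m from C.
Taking moments about C: D_y·5.9 − (517.7·2.7)·2.55 + 1300 = 0 → D_y = 2264.3645/5.9 = 383.791 ≈ 383.8 N.
ΣF_y = 0: C_y + 383.791 − 517.7·2.7 = 0 → C_y = 1014 N.
ΣF_x = 0: C_x + 1450 = 0 → C_x = -1450 N.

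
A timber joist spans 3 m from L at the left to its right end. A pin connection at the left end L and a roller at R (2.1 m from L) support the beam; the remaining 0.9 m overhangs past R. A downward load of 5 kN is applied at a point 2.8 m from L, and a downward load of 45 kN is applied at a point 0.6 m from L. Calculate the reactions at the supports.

L_x = 0, L_y = 30.48 kN, R_y = 19.52 kN

ΣM about L: R_y·2.1 − 5·2.8 − 45·0.6 = 0 → R_y = 41/2.1 = 19.5238 ≈ 19.52 kN.
ΣF_y = 0: L_y + 19.5238 − 5 − 45 = 0 → L_y = 30.48 kN.
ΣF_x = 0: no horizontal applied forces, so L_x = 0.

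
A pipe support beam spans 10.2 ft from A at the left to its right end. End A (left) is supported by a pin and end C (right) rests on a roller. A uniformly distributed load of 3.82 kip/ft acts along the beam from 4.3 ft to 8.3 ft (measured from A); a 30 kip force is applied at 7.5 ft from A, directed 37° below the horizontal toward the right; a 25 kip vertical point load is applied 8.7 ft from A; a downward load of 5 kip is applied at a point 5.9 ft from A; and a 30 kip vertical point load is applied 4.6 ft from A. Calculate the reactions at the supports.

A_x = -23.96 kip, A_y = 32.88 kip, C_y = 60.46 kip

Resultant of the distributed load: 3.82 × 4 = 15.28 kip at 6.3 ft from A.
ΣM about A: C_y·10.2 − (3.82·4)·6.3 − 30·sin37°·7.5 − 25·8.7 − 5·5.9 − 30·4.6 = 0 → C_y = 616.672/10.2 = 60.458 ≈ 60.46 kip.
ΣF_y = 0: A_y + 60.458 − 3.82·4 − 30·sin37° − 25 − 5 − 30 = 0 → A_y = 32.88 kip.
ΣF_x = 0: A_x + 30·cos37° = 0 → A_x = -23.96 kip.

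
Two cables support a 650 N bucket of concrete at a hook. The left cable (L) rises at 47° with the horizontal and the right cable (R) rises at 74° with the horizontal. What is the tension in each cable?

ΣF_x = 0: −T_L·cos47° + T_R·cos74° = 0 → T_R = 2.47426·T_L.
ΣF_y = 0: T_L·sin47° + T_R·sin74° = 650.
Substitute: T_L·(0.731354 + 2.47426·0.961262) = 650 → T_L = 209.019 ≈ 209.0 N.
Then T_R = 2.47426 × 209.019 = 517.2 N.

T_L = 209.0 N, T_R = 517.2 N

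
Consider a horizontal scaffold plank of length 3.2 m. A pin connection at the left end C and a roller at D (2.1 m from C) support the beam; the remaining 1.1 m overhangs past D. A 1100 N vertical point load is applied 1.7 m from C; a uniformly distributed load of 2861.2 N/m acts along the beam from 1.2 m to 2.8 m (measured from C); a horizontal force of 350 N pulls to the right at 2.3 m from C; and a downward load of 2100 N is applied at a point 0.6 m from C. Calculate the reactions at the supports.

Resultant of the distributed load: 2861.2 × 1.6 = 4577.92 N at 2 m from C.
Taking moments about C: D_y·2.1 − 1100·1.7 − (2861.2·1.6)·2 − 2100·0.6 = 0 → D_y = 12285.84/2.1 = 5850.4 ≈ 5850 N.
ΣF_y = 0: C_y + 5850.4 − 1100 − 2861.2·1.6 − 2100 = 0 → C_y = 1928 N.
ΣF_x = 0: C_x + 350 = 0 → C_x = -350.0 N.

C_x = -350.0 N, C_y = 1928 N, D_y = 5850 N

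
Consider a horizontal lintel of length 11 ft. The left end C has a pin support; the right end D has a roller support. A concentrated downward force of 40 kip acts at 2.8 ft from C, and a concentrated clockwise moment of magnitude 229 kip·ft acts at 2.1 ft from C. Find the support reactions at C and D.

ΣM about C: D_y·11 − 40·2.8 − 229 = 0 → D_y = 341/11 = 31.00 kip.
ΣF_y = 0: C_y + 31 − 40 = 0 → C_y = 9.000 kip.
ΣF_x = 0: no horizontal applied forces, so C_x = 0.

C_x = 0, C_y = 9.000 kip, D_y = 31.00 kip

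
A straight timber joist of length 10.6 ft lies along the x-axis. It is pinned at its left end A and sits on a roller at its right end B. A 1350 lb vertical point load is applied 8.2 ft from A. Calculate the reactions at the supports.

A_x = 0, A_y = 305.7 lb, B_y = 1044 lb

ΣM about A: B_y·10.6 − 1350·8.2 = 0 → B_y = 11070/10.6 = 1044.34 ≈ 1044 lb.
ΣF_y = 0: A_y + 1044.34 − 1350 = 0 → A_y = 305.7 lb.
ΣF_x = 0: no horizontal applied forces, so A_x = 0.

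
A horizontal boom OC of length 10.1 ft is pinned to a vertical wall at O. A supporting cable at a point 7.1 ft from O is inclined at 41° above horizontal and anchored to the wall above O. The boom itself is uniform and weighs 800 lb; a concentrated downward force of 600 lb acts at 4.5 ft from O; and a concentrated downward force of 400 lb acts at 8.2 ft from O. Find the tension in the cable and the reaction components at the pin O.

ΣM about O: T·sin41°·7.1 − 800·5.05 − 600·4.5 − 400·8.2 = 0 → T = 10020/(7.1·0.656059) = 2151.13 ≈ 2151 lb.
ΣF_x = 0: O_x − T·cos41° = 0 → O_x = 2151.13 × 0.75471 = 1623 lb.
ΣF_y = 0: O_y + T·sin41° − 800 − 600 − 400 = 0 → O_y = 1800 − 2151.13 × 0.656059 = 388.7 lb.

T = 2151 lb, O_x = 1623 lb, O_y = 388.7 lb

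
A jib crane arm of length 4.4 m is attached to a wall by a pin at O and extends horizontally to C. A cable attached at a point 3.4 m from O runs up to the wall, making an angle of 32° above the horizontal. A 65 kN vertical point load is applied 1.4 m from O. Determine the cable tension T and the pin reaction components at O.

ΣM about O: T·sin32°·3.4 − 65·1.4 = 0 → T = 91/(3.4·0.529919) = 50.5072 ≈ 50.51 kN.
ΣF_x = 0: O_x − T·cos32° = 0 → O_x = 50.5072 × 0.848048 = 42.83 kN.
ΣF_y = 0: O_y + T·sin32° − 65 = 0 → O_y = 65 − 50.5072 × 0.529919 = 38.24 kN.

T = 50.51 kN, O_x = 42.83 kN, O_y = 38.24 kN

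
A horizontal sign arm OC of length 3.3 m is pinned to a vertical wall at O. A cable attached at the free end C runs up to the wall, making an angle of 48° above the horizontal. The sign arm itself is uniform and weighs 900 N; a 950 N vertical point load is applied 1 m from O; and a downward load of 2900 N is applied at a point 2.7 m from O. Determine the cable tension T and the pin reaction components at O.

T = 4186 N, O_x = 2801 N, O_y = 1639 N

ΣM about O: T·sin48°·3.3 − 900·1.65 − 950·1 − 2900·2.7 = 0 → T = 10265/(3.3·0.743145) = 4185.73 ≈ 4186 N.
ΣF_x = 0: O_x − T·cos48° = 0 → O_x = 4185.73 × 0.669131 = 2801 N.
ΣF_y = 0: O_y + T·sin48° − 900 − 950 − 2900 = 0 → O_y = 4750 − 4185.73 × 0.743145 = 1639 N.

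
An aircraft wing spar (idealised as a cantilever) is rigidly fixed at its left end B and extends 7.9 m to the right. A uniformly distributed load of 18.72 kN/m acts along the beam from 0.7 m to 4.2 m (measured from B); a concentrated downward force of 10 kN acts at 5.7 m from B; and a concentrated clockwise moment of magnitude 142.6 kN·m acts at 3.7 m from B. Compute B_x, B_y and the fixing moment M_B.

Resultant of the distributed load: 18.72 × 3.5 = 65.52 kN at 2.45 m from B.
ΣF_x = 0: B_x = 0.
ΣF_y = 0: B_y − 18.72·3.5 − 10 = 0 → B_y = 75.52 kN.
ΣM about B: M_B − (18.72·3.5)·2.45 − 10·5.7 − 142.6 = 0 → M_B = 360.1 kN·m.

B_x = 0, B_y = 75.52 kN, M_B = 360.1 kN·m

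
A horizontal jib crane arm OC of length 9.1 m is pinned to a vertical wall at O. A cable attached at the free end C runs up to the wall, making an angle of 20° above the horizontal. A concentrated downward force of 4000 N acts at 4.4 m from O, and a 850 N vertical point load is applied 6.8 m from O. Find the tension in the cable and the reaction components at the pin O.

ΣM about O: T·sin20°·9.1 − 4000·4.4 − 850·6.8 = 0 → T = 23380/(9.1·0.34202) = 7511.93 ≈ 7512 N.
ΣF_x = 0: O_x − T·cos20° = 0 → O_x = 7511.93 × 0.939693 = 7059 N.
ΣF_y = 0: O_y + T·sin20° − 4000 − 850 = 0 → O_y = 4850 − 7511.93 × 0.34202 = 2281 N.

T = 7512 N, O_x = 7059 N, O_y = 2281 N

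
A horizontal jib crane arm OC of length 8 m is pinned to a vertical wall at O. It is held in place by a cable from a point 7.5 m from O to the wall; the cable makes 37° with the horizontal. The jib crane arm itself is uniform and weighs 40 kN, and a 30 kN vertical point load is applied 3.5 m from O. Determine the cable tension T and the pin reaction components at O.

T = 58.71 kN, O_x = 46.89 kN, O_y = 34.67 kN

ΣM about O: T·sin37°·7.5 − 40·4 − 30·3.5 = 0 → T = 265/(7.5·0.601815) = 58.7113 ≈ 58.71 kN.
ΣF_x = 0: O_x − T·cos37° = 0 → O_x = 58.7113 × 0.798636 = 46.89 kN.
ΣF_y = 0: O_y + T·sin37° − 40 − 30 = 0 → O_y = 70 − 58.7113 × 0.601815 = 34.67 kN.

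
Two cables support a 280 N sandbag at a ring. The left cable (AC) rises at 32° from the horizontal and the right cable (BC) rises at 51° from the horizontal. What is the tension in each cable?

ΣF_x = 0: −T_AC·cos32° + T_BC·cos51° = 0 → T_BC = 1.34756·T_AC.
ΣF_y = 0: T_AC·sin32° + T_BC·sin51° = 280.
Substitute: T_AC·(0.529919 + 1.34756·0.777146) = 280 → T_AC = 177.533 ≈ 177.5 N.
Then T_BC = 1.34756 × 177.533 = 239.2 N.

T_AC = 177.5 N, T_BC = 239.2 N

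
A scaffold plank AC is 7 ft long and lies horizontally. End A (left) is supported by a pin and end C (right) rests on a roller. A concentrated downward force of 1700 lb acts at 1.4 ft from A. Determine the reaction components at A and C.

A_x = 0, A_y = 1360 lb, C_y = 340.0 lb

ΣM about A: C_y·7 − 1700·1.4 = 0 → C_y = 2380/7 = 340.0 lb.
ΣF_y = 0: A_y + 340 − 1700 = 0 → A_y = 1360 lb.
ΣF_x = 0: no horizontal applied forces, so A_x = 0.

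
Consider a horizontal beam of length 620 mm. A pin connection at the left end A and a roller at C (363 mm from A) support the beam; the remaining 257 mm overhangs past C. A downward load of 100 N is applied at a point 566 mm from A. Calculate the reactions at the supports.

A_x = 0, A_y = -55.92 N, C_y = 155.9 N

Moments about A: C_y·363 − 100·566 = 0 → C_y = 56600/363 = 155.923 ≈ 155.9 N.
ΣF_y = 0: A_y + 155.923 − 100 = 0 → A_y = -55.92 N.
ΣF_x = 0: no horizontal applied forces, so A_x = 0.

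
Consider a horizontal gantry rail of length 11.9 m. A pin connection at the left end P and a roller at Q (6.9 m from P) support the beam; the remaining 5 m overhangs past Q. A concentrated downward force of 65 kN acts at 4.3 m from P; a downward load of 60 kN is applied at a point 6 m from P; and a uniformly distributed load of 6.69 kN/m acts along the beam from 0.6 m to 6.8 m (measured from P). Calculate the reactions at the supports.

Resultant of the distributed load: 6.69 × 6.2 = 41.478 kN at 3.7 m from P.
ΣM about P: Q_y·6.9 − 65·4.3 − 60·6 − (6.69·6.2)·3.7 = 0 → Q_y = 792.9686/6.9 = 114.923 ≈ 114.9 kN.
ΣF_y = 0: P_y + 114.923 − 65 − 60 − 6.69·6.2 = 0 → P_y = 51.56 kN.
ΣF_x = 0: no horizontal applied forces, so P_x = 0.

P_x = 0, P_y = 51.56 kN, Q_y = 114.9 kN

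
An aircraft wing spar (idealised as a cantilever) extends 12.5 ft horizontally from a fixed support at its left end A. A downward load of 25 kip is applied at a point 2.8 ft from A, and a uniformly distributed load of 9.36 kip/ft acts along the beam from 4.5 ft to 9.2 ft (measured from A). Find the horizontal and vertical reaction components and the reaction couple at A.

Resultant of the distributed load: 9.36 × 4.7 = 43.992 kip at 6.85 ft from A.
ΣF_x = 0: A_x = 0.
ΣF_y = 0: A_y − 25 − 9.36·4.7 = 0 → A_y = 68.99 kip.
ΣM about A: M_A − 25·2.8 − (9.36·4.7)·6.85 = 0 → M_A = 371.3 kip·ft.

A_x = 0, A_y = 68.99 kip, M_A = 371.3 kip·ft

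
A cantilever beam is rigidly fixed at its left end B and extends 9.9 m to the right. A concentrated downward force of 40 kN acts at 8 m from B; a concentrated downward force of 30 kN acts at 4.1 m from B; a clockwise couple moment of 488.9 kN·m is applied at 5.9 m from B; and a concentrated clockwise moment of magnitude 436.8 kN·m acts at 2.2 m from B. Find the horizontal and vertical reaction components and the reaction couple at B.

B_x = 0, B_y = 70.00 kN, M_B = 1369 kN·m

ΣF_x = 0: B_x = 0.
ΣF_y = 0: B_y − 40 − 30 = 0 → B_y = 70.00 kN.
ΣM about B: M_B − 40·8 − 30·4.1 − 488.9 − 436.8 = 0 → M_B = 1369 kN·m.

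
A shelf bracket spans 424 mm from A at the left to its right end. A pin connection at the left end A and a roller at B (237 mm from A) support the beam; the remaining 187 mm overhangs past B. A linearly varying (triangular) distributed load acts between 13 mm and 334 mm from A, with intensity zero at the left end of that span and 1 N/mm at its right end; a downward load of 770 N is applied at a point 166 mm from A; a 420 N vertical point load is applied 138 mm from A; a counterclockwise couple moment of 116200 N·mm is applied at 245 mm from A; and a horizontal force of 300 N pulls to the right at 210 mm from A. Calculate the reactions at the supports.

A_x = -300.0 N, A_y = 903.2 N, B_y = 447.3 N

Resultant of the triangular load: ½ × 1 × 321 = 160.5 N, acting at 227 mm from A (one-third of the span from the peak).
Moments about A: B_y·237 − (½·1·321)·227 − 770·166 − 420·138 + 116200 = 0 → B_y = 106013.5/237 = 447.314 ≈ 447.3 N.
ΣF_y = 0: A_y + 447.314 − ½·1·321 − 770 − 420 = 0 → A_y = 903.2 N.
ΣF_x = 0: A_x + 300 = 0 → A_x = -300.0 N.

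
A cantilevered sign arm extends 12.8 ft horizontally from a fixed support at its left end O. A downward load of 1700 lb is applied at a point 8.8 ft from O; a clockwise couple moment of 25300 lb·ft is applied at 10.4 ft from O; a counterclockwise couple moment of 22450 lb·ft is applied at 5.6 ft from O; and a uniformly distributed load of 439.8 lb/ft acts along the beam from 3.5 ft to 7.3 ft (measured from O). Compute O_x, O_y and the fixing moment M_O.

Resultant of the distributed load: 439.8 × 3.8 = 1671.24 lb at 5.4 ft from O.
ΣF_x = 0: O_x = 0.
ΣF_y = 0: O_y − 1700 − 439.8·3.8 = 0 → O_y = 3371 lb.
ΣM about O: M_O − 1700·8.8 − 25300 + 22450 − (439.8·3.8)·5.4 = 0 → M_O = 26830 lb·ft.

O_x = 0, O_y = 3371 lb, M_O = 26830 lb·ft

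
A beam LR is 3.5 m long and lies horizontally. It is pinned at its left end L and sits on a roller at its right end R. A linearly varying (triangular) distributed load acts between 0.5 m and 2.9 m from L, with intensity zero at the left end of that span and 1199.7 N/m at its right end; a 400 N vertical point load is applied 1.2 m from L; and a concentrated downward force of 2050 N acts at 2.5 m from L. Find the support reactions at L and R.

Resultant of the triangular load: ½ × 1199.7 × 2.4 = 1439.64 N, acting at 2.1 m from L (one-third of the span from the peak).
Taking moments about L: R_y·3.5 − (½·1199.7·2.4)·2.1 − 400·1.2 − 2050·2.5 = 0 → R_y = 8628.244/3.5 = 2465.21 ≈ 2465 N.
ΣF_y = 0: L_y + 2465.21 − ½·1199.7·2.4 − 400 − 2050 = 0 → L_y = 1424 N.
ΣF_x = 0: no horizontal applied forces, so L_x = 0.

L_x = 0, L_y = 1424 N, R_y = 2465 N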